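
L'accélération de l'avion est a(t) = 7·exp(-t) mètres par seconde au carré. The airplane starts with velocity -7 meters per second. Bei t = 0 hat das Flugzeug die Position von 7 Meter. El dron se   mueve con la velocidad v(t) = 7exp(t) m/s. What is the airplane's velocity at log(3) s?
We need to integrate our acceleration equation a(t) = 7·exp(-t) 1 time. Integrating acceleration and using the initial condition v(0) = -7, we get v(t) = -7·exp(-t). We have velocity v(t) = -7·exp(-t). Substituting t = log(3): v(log(3)) = -7/3.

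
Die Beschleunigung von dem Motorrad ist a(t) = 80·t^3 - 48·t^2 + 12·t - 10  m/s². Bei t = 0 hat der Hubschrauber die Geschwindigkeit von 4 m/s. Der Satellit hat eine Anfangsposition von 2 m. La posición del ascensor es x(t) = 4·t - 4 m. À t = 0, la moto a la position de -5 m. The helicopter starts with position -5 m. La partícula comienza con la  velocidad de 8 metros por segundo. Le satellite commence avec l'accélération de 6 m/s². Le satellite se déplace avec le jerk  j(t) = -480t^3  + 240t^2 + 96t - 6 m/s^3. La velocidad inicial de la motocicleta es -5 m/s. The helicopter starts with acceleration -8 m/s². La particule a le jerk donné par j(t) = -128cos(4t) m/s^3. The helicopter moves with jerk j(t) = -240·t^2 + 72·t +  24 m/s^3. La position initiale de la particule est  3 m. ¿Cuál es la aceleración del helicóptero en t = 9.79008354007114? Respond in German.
Wir müssen die Stammfunktion unserer Gleichung für den Ruck j(t) = -240·t^2 + 72·t + 24 1-mal finden. Mit ∫j(t)dt und Anwendung von a(0) = -8, finden wir a(t) = -80·t^3 + 36·t^2 + 24·t - 8. Aus der Gleichung für die Beschleunigung a(t) = -80·t^3 + 36·t^2 + 24·t - 8, setzen wir t = 9.79008354007114 ein und erhalten a = -71389.6122829633.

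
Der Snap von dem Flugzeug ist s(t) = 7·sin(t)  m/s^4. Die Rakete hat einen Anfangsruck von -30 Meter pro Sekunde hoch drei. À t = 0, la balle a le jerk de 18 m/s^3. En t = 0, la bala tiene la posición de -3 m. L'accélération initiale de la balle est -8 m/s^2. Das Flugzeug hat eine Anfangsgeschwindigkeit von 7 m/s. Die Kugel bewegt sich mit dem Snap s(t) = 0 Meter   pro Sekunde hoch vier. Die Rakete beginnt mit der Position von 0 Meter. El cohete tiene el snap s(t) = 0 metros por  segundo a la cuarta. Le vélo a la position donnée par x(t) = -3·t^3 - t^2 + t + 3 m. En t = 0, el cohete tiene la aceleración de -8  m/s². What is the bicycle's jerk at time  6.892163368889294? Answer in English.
We must differentiate our position equation x(t) = -3·t^3 - t^2 + t + 3 3 times. Taking d/dt of x(t), we find v(t) = -9·t^2 - 2·t + 1. Differentiating velocity, we get acceleration: a(t) = -18·t - 2. Taking d/dt of a(t), we find j(t) = -18. Using j(t) = -18 and substituting t = 6.892163368889294, we find j = -18.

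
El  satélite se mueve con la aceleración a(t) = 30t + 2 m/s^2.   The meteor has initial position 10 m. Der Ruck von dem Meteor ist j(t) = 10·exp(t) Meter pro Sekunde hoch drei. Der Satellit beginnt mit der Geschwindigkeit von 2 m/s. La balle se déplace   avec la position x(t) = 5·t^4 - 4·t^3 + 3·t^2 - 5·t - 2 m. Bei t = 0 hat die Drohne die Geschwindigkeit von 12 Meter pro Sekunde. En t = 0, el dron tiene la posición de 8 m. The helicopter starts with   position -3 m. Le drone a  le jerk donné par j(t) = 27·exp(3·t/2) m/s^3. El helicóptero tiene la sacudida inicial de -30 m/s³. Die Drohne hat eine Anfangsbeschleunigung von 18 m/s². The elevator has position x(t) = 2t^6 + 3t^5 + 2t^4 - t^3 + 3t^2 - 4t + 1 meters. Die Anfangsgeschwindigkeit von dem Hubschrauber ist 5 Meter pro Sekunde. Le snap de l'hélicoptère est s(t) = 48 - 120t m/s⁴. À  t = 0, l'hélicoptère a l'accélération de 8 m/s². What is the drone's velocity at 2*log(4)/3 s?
To find the answer, we compute 2 antiderivatives of j(t) = 27·exp(3·t/2). The integral of jerk, with a(0) = 18, gives acceleration: a(t) = 18·exp(3·t/2). Integrating acceleration and using the initial condition v(0) = 12, we get v(t) = 12·exp(3·t/2). We have velocity v(t) = 12·exp(3·t/2). Substituting t = 2*log(4)/3: v(2*log(4)/3) = 48.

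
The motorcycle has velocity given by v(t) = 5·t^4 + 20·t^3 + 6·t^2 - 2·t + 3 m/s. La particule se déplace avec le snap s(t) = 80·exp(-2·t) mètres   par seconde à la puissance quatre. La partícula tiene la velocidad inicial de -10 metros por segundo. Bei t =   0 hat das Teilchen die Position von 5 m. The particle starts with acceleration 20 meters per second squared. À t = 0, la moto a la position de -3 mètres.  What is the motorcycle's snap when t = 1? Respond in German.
Wir müssen unsere Gleichung für die Geschwindigkeit v(t) = 5·t^4 + 20·t^3 + 6·t^2 - 2·t + 3 3-mal ableiten. Durch Ableiten von der Geschwindigkeit erhalten wir die Beschleunigung: a(t) = 20·t^3 + 60·t^2 + 12·t - 2. Durch Ableiten von der Beschleunigung erhalten wir den Ruck: j(t) = 60·t^2 + 120·t + 12. Durch Ableiten von dem Ruck erhalten wir den Snap: s(t) = 120·t + 120. Mit s(t) = 120·t + 120 und Einsetzen von t = 1, finden wir s = 240.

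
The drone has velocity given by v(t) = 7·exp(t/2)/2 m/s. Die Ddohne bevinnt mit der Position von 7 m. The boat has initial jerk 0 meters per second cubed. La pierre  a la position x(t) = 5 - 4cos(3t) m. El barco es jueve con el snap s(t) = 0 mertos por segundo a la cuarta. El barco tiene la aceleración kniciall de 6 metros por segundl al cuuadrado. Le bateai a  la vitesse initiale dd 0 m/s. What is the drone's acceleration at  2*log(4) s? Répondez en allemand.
Wir müssen unsere Gleichung für die Geschwindigkeit v(t) = 7·exp(t/2)/2 1-mal ableiten. Die Ableitung von der Geschwindigkeit ergibt die Beschleunigung: a(t) = 7·exp(t/2)/4. Wir haben die Beschleunigung a(t) = 7·exp(t/2)/4. Durch Einsetzen von t = 2*log(4): a(2*log(4)) = 7.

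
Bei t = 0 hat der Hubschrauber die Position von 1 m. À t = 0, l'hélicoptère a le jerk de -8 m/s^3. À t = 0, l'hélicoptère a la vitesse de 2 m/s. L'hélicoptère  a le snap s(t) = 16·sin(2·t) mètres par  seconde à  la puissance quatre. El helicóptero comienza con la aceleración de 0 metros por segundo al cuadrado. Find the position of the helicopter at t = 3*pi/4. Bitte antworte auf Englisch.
To solve this, we need to take 4 integrals of our snap equation s(t) = 16·sin(2·t). The integral of snap, with j(0) = -8, gives jerk: j(t) = -8·cos(2·t). Finding the integral of j(t) and using a(0) = 0: a(t) = -4·sin(2·t). The integral of acceleration is velocity. Using v(0) = 2, we get v(t) = 2·cos(2·t). Taking ∫v(t)dt and applying x(0) = 1, we find x(t) = sin(2·t) + 1. From the given position equation x(t) = sin(2·t) + 1, we substitute t = 3*pi/4 to get x = 0.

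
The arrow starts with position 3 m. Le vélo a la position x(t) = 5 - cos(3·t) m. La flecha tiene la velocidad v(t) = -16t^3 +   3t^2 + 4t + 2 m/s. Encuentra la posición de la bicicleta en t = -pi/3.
De la ecuación de la posición x(t) = 5 - cos(3·t), sustituimos t = -pi/3 para obtener x = 6.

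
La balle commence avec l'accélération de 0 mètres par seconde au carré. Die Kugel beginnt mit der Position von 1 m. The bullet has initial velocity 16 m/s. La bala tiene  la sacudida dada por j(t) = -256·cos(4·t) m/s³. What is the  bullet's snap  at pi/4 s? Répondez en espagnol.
Debemos derivar nuestra ecuación de la sacudida j(t) = -256·cos(4·t) 1 vez. Tomando d/dt de j(t), encontramos s(t) = 1024·sin(4·t). Tenemos el snap s(t) = 1024·sin(4·t). Sustituyendo t = pi/4: s(pi/4) = 0.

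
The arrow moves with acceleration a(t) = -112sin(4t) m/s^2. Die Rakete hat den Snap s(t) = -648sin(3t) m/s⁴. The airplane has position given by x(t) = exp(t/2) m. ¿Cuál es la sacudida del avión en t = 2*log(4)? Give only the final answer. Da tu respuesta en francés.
La réponse est 1/2.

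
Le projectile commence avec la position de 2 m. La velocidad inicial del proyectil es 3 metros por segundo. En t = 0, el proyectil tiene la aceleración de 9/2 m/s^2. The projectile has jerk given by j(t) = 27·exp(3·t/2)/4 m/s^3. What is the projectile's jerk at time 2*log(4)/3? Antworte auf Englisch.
Using j(t) = 27·exp(3·t/2)/4 and substituting t = 2*log(4)/3, we find j = 27.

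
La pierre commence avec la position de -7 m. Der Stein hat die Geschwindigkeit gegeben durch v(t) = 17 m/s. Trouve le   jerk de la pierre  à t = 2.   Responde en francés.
Pour résoudre ceci, nous devons prendre 2 dérivées de notre équation de la vitesse v(t) = 17. En dérivant la vitesse, nous obtenons l'accélération: a(t) = 0. En dérivant l'accélération, nous obtenons le jerk: j(t) = 0. En utilisant j(t) = 0 et en substituant t = 2, nous trouvons j = 0.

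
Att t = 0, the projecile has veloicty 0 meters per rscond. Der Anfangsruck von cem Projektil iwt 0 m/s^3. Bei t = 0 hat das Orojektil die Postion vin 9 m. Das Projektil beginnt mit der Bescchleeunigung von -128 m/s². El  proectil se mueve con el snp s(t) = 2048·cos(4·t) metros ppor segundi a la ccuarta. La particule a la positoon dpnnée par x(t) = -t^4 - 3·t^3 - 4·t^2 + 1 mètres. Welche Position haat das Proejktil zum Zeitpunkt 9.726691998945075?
Wir müssen das Integral unserer Gleichung für den Snap s(t) = 2048·cos(4·t) 4-mal finden. Die Stammfunktion von dem Snap ist der Ruck. Mit j(0) = 0 erhalten wir j(t) = 512·sin(4·t). Das Integral von dem Ruck ist die Beschleunigung. Mit a(0) = -128 erhalten wir a(t) = -128·cos(4·t). Die Stammfunktion von der Beschleunigung ist die Geschwindigkeit. Mit v(0) = 0 erhalten wir v(t) = -32·sin(4·t). Die Stammfunktion von der Geschwindigkeit, mit x(0) = 9, ergibt die Position: x(t) = 8·cos(4·t) + 1. Mit x(t) = 8·cos(4·t) + 1 und Einsetzen von t = 9.726691998945075, finden wir x = 3.84169096456911.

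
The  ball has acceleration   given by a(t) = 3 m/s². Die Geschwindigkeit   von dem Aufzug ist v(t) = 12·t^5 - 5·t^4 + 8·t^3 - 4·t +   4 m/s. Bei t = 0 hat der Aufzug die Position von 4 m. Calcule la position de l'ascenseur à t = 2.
Nous devons trouver la primitive de notre équation de la vitesse v(t) = 12·t^5 - 5·t^4 + 8·t^3 - 4·t + 4 1 fois. En intégrant la vitesse et en utilisant la condition initiale x(0) = 4, nous obtenons x(t) = 2·t^6 - t^5 + 2·t^4 - 2·t^2 + 4·t + 4. Nous avons la position x(t) = 2·t^6 - t^5 + 2·t^4 - 2·t^2 + 4·t + 4. En substituant t = 2: x(2) = 132.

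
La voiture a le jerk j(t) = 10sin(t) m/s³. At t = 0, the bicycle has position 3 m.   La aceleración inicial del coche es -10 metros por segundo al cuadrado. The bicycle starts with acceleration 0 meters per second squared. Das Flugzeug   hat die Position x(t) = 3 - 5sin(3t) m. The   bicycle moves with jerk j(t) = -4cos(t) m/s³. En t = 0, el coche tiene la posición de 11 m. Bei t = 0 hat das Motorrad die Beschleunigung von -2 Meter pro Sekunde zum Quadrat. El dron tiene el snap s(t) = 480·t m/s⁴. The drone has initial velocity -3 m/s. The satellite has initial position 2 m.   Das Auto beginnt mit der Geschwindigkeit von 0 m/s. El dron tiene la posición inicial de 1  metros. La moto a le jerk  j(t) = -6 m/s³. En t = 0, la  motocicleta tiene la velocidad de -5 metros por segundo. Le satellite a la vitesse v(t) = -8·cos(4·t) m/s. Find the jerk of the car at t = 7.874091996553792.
From the given jerk equation j(t) = 10·sin(t), we substitute t = 7.874091996553792 to get j = 9.99797793473412.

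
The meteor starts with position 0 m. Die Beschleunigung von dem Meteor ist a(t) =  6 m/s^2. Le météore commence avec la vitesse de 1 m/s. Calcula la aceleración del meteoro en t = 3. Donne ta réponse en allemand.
Mit a(t) = 6 und Einsetzen von t = 3, finden wir a = 6.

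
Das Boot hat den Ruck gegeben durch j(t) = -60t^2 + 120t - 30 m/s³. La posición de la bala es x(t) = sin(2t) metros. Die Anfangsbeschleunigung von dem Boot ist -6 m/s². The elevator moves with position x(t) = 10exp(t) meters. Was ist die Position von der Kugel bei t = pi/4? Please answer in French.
De l'équation de la position x(t) = sin(2·t), nous substituons t = pi/4 pour obtenir x = 1.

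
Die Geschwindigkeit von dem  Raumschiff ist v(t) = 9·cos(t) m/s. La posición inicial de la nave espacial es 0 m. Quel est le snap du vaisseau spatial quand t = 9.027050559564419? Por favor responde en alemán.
Ausgehend von der Geschwindigkeit v(t) = 9·cos(t), nehmen wir 3 Ableitungen. Die Ableitung von der Geschwindigkeit ergibt die Beschleunigung: a(t) = -9·sin(t). Durch Ableiten von der Beschleunigung erhalten wir den Ruck: j(t) = -9·cos(t). Durch Ableiten von dem Ruck erhalten wir den Snap: s(t) = 9·sin(t). Mit s(t) = 9·sin(t) und Einsetzen von t = 9.027050559564419, finden wir s = 3.48591722751238.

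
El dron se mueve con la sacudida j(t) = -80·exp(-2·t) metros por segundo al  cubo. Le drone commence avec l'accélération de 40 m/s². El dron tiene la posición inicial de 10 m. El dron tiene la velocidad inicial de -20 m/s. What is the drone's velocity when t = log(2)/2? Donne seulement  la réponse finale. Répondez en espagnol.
v(log(2)/2) = -10.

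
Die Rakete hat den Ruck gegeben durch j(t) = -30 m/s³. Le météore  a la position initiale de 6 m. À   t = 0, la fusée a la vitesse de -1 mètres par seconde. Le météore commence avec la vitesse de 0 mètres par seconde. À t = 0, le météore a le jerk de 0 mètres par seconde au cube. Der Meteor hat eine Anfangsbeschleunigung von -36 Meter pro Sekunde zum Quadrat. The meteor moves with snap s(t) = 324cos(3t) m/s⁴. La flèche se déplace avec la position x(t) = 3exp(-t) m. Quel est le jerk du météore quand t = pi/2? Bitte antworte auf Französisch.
Nous devons intégrer notre équation du snap s(t) = 324·cos(3·t) 1 fois. En prenant ∫s(t)dt et en appliquant j(0) = 0, nous trouvons j(t) = 108·sin(3·t). En utilisant j(t) = 108·sin(3·t) et en substituant t = pi/2, nous trouvons j = -108.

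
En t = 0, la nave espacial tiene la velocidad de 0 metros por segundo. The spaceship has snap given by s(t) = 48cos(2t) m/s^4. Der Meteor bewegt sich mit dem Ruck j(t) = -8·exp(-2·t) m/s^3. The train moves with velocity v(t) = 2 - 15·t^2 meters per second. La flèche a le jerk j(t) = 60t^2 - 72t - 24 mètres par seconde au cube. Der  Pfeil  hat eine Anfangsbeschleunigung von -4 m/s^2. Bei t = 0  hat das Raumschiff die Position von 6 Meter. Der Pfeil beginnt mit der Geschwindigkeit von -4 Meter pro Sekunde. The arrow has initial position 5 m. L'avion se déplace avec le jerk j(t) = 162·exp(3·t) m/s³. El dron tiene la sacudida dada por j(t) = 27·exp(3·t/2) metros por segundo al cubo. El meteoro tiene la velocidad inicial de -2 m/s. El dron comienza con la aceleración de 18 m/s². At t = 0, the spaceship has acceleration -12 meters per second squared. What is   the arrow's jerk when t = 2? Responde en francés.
Nous avons le jerk j(t) = 60·t^2 - 72·t - 24. En substituant t = 2: j(2) = 72.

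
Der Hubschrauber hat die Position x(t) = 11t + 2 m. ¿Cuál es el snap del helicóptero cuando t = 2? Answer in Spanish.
Partiendo de la posición x(t) = 11·t + 2, tomamos 4 derivadas. Derivando la posición, obtenemos la velocidad: v(t) = 11. Derivando la velocidad, obtenemos la aceleración: a(t) = 0. Tomando d/dt de a(t), encontramos j(t) = 0. La derivada de la sacudida da el snap: s(t) = 0. De la ecuación del snap s(t) = 0, sustituimos t = 2 para obtener s = 0.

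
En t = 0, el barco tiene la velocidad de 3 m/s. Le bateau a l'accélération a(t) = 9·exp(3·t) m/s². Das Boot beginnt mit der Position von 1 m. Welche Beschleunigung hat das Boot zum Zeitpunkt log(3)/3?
Aus der Gleichung für die Beschleunigung a(t) = 9·exp(3·t), setzen wir t = log(3)/3 ein und erhalten a = 27.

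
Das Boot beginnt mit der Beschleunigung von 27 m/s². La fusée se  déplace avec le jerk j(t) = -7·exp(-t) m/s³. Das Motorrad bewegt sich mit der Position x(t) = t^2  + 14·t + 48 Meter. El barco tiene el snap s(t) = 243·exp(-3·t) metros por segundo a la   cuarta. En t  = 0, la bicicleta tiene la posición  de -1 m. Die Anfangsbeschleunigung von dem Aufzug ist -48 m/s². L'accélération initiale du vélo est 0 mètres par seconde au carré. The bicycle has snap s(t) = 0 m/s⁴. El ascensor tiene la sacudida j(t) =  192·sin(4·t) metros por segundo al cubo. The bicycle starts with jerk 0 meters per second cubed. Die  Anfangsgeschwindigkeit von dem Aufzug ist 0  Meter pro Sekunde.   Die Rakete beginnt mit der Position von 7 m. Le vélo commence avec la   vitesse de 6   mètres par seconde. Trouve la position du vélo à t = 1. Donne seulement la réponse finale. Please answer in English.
x(1) = 5.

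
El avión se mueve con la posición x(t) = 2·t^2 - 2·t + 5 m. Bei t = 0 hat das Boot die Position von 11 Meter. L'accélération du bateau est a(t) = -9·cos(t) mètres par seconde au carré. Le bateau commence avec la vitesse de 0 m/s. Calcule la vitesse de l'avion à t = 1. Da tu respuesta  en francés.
Nous devons dériver notre équation de la position x(t) = 2·t^2 - 2·t + 5 1 fois. En dérivant la position, nous obtenons la vitesse: v(t) = 4·t - 2. Nous avons la vitesse v(t) = 4·t - 2. En substituant t = 1: v(1) = 2.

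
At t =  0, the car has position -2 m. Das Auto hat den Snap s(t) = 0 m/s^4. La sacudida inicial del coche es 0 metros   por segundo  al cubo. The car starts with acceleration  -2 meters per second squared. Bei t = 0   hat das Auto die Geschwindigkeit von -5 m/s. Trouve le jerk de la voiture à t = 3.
Nous devons trouver la primitive de notre équation du snap s(t) = 0 1 fois. En intégrant le snap et en utilisant la condition initiale j(0) = 0, nous obtenons j(t) = 0. Nous avons le jerk j(t) = 0. En substituant t = 3: j(3) = 0.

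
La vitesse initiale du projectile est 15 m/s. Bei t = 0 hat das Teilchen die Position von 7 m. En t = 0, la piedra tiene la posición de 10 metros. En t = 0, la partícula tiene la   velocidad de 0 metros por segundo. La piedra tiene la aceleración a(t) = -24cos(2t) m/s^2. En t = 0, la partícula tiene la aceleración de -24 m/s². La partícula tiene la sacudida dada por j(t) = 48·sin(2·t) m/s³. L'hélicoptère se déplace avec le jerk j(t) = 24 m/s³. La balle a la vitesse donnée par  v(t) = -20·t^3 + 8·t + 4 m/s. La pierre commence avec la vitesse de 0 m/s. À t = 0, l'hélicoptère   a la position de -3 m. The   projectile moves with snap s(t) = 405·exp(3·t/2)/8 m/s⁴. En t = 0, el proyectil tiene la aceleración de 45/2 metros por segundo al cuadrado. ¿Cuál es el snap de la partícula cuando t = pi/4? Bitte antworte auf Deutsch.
Ausgehend von dem Ruck j(t) = 48·sin(2·t), nehmen wir 1 Ableitung. Mit d/dt von j(t) finden wir s(t) = 96·cos(2·t). Wir haben den Snap s(t) = 96·cos(2·t). Durch Einsetzen von t = pi/4: s(pi/4) = 0.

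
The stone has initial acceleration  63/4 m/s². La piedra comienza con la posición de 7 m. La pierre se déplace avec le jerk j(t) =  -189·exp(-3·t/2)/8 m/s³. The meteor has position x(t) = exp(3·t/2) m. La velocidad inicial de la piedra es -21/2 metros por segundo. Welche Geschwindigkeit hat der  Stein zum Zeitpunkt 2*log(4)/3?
Ausgehend von dem Ruck j(t) = -189·exp(-3·t/2)/8, nehmen wir 2 Integrale. Mit ∫j(t)dt und Anwendung von a(0) = 63/4, finden wir a(t) = 63·exp(-3·t/2)/4. Die Stammfunktion von der Beschleunigung, mit v(0) = -21/2, ergibt die Geschwindigkeit: v(t) = -21·exp(-3·t/2)/2. Wir haben die Geschwindigkeit v(t) = -21·exp(-3·t/2)/2. Durch Einsetzen von t = 2*log(4)/3: v(2*log(4)/3) = -21/8.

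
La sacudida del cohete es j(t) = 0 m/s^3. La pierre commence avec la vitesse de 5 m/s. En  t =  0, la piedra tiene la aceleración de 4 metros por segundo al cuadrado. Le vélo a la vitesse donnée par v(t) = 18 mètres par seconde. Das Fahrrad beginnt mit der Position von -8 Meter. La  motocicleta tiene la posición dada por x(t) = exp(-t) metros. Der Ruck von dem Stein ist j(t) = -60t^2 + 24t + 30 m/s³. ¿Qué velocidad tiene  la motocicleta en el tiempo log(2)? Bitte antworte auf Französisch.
Nous devons dériver notre équation de la position x(t) = exp(-t) 1 fois. En prenant d/dt de x(t), nous trouvons v(t) = -exp(-t). En utilisant v(t) = -exp(-t) et en substituant t = log(2), nous trouvons v = -1/2.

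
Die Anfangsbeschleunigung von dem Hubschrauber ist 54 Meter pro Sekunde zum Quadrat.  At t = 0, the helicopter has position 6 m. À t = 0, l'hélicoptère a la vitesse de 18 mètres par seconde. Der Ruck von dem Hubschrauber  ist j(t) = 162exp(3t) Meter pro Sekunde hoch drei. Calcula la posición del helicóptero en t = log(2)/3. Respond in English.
We need to integrate our jerk equation j(t) = 162·exp(3·t) 3 times. The integral of jerk, with a(0) = 54, gives acceleration: a(t) = 54·exp(3·t). The integral of acceleration is velocity. Using v(0) = 18, we get v(t) = 18·exp(3·t). Finding the integral of v(t) and using x(0) = 6: x(t) = 6·exp(3·t). From the given position equation x(t) = 6·exp(3·t), we substitute t = log(2)/3 to get x = 12.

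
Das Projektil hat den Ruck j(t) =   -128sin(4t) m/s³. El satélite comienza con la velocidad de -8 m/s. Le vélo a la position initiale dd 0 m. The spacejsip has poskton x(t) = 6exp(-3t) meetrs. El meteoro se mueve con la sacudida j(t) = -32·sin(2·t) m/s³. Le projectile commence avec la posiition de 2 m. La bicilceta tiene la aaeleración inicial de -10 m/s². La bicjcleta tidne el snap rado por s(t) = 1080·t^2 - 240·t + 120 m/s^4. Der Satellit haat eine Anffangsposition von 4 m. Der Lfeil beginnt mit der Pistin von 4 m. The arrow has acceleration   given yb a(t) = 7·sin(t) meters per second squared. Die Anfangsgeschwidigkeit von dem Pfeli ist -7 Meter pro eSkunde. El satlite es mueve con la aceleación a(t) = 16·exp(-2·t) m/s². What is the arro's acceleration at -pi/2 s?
From the given acceleration equation a(t) = 7·sin(t), we substitute t = -pi/2 to get a = -7.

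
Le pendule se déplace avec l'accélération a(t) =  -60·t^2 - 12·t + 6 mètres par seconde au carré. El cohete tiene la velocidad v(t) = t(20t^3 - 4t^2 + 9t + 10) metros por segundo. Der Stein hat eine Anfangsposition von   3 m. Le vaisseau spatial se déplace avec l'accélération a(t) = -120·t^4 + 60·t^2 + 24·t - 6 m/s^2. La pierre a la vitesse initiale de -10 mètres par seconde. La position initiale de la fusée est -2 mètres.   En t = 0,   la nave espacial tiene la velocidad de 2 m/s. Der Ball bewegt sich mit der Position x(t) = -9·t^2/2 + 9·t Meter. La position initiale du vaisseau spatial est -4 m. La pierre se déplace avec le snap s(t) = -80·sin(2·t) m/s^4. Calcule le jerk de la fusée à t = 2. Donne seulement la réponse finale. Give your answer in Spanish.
j(2) = 930.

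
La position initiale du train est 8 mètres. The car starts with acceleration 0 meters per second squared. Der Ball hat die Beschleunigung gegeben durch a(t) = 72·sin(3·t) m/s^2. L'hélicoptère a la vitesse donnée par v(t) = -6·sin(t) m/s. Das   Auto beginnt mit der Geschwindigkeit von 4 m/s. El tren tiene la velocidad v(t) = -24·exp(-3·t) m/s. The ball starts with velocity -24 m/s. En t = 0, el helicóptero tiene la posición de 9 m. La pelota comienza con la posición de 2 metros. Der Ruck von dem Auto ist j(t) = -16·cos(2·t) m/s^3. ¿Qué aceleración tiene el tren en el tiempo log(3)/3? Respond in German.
Wir müssen unsere Gleichung für die Geschwindigkeit v(t) = -24·exp(-3·t) 1-mal ableiten. Mit d/dt von v(t) finden wir a(t) = 72·exp(-3·t). Aus der Gleichung für die Beschleunigung a(t) = 72·exp(-3·t), setzen wir t = log(3)/3 ein und erhalten a = 24.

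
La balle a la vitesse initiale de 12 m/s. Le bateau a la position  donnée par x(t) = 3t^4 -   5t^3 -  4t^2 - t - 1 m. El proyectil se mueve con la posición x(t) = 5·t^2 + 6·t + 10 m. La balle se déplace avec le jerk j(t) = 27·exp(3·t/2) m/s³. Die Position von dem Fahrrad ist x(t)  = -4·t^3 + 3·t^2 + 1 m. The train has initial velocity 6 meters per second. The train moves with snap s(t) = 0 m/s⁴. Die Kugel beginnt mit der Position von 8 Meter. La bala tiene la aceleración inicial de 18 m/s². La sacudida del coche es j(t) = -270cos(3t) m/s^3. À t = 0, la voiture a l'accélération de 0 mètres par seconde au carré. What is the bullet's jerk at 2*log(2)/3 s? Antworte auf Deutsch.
Mit j(t) = 27·exp(3·t/2) und Einsetzen von t = 2*log(2)/3, finden wir j = 54.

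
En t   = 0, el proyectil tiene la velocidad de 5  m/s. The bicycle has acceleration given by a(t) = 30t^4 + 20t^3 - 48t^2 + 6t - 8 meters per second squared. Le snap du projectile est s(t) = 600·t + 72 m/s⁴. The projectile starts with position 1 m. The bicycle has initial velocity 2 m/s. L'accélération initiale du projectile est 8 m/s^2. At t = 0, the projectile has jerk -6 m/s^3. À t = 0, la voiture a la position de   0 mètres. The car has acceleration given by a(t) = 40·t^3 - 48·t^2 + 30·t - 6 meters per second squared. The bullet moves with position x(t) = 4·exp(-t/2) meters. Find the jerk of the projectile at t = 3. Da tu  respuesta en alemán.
Um dies zu lösen, müssen wir 1 Stammfunktion unserer Gleichung für den Snap s(t) = 600·t + 72 finden. Das Integral von dem Snap, mit j(0) = -6, ergibt den Ruck: j(t) = 300·t^2 + 72·t - 6. Aus der Gleichung für den Ruck j(t) = 300·t^2 + 72·t - 6, setzen wir t = 3 ein und erhalten j = 2910.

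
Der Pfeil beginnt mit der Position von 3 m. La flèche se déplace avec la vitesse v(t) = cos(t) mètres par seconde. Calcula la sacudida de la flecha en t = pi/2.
Partiendo de la velocidad v(t) = cos(t), tomamos 2 derivadas. Derivando la velocidad, obtenemos la aceleración: a(t) = -sin(t). Tomando d/dt de a(t), encontramos j(t) = -cos(t). Tenemos la sacudida j(t) = -cos(t). Sustituyendo t = pi/2: j(pi/2) = 0.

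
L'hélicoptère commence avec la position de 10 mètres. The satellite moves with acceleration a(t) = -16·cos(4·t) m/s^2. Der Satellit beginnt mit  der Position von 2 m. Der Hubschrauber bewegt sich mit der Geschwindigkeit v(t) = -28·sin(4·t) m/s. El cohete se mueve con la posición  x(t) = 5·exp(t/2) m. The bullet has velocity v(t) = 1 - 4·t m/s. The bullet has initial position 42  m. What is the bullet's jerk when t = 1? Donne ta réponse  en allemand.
Wir müssen unsere Gleichung für die Geschwindigkeit v(t) = 1 - 4·t 2-mal ableiten. Mit d/dt von v(t) finden wir a(t) = -4. Mit d/dt von a(t) finden wir j(t) = 0. Mit j(t) = 0 und Einsetzen von t = 1, finden wir j = 0.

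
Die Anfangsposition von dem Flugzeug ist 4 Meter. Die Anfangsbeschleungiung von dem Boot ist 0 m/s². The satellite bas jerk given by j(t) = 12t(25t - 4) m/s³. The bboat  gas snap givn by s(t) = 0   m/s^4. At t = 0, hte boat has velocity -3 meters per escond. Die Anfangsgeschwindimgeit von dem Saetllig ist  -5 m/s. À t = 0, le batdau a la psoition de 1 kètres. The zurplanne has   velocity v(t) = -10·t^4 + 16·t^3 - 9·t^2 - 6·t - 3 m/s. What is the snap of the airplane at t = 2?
We must differentiate our velocity equation v(t) = -10·t^4 + 16·t^3 - 9·t^2 - 6·t - 3 3 times. Differentiating velocity, we get acceleration: a(t) = -40·t^3 + 48·t^2 - 18·t - 6. The derivative of acceleration gives jerk: j(t) = -120·t^2 + 96·t - 18. The derivative of jerk gives snap: s(t) = 96 - 240·t. From the given snap equation s(t) = 96 - 240·t, we substitute t = 2 to get s = -384.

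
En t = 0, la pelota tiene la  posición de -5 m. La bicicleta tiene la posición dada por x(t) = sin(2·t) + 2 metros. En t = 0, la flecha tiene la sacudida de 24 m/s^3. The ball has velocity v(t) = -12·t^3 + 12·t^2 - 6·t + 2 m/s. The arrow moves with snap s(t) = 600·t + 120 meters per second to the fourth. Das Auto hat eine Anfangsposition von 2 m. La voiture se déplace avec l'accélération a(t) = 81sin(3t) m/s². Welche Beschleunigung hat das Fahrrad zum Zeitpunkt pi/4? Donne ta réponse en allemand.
Wir müssen unsere Gleichung für die Position x(t) = sin(2·t) + 2 2-mal ableiten. Die Ableitung von der Position ergibt die Geschwindigkeit: v(t) = 2·cos(2·t). Mit d/dt von v(t) finden wir a(t) = -4·sin(2·t). Mit a(t) = -4·sin(2·t) und Einsetzen von t = pi/4, finden wir a = -4.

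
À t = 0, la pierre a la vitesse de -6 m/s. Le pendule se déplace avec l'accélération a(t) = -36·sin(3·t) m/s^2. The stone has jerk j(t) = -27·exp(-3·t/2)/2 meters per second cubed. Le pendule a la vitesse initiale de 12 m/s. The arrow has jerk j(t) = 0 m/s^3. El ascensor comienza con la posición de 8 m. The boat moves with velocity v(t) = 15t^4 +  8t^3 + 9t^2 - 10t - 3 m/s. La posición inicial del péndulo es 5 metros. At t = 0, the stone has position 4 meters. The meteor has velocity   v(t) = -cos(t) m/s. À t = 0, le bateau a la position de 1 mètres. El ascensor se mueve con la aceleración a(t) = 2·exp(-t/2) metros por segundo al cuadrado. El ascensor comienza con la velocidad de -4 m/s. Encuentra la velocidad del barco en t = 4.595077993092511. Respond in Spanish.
Usando v(t) = 15·t^4 + 8·t^3 + 9·t^2 - 10·t - 3 y sustituyendo t = 4.595077993092511, encontramos v = 7604.75777307909.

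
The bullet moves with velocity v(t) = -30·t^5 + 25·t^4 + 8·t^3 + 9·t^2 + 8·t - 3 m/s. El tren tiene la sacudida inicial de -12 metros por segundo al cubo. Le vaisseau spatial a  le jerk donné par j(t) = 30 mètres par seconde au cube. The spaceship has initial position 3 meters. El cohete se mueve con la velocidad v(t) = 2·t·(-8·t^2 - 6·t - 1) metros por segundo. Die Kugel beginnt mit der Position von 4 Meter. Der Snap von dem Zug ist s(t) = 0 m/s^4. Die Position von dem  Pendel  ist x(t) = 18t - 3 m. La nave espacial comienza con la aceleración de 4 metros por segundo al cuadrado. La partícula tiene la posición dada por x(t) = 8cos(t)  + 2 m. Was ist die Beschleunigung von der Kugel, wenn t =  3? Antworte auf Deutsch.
Wir müssen unsere Gleichung für die Geschwindigkeit v(t) = -30·t^5 + 25·t^4 + 8·t^3 + 9·t^2 + 8·t - 3 1-mal ableiten. Die Ableitung von der Geschwindigkeit ergibt die Beschleunigung: a(t) = -150·t^4 + 100·t^3 + 24·t^2 + 18·t + 8. Wir haben die Beschleunigung a(t) = -150·t^4 + 100·t^3 + 24·t^2 + 18·t + 8. Durch Einsetzen von t = 3: a(3) = -9172.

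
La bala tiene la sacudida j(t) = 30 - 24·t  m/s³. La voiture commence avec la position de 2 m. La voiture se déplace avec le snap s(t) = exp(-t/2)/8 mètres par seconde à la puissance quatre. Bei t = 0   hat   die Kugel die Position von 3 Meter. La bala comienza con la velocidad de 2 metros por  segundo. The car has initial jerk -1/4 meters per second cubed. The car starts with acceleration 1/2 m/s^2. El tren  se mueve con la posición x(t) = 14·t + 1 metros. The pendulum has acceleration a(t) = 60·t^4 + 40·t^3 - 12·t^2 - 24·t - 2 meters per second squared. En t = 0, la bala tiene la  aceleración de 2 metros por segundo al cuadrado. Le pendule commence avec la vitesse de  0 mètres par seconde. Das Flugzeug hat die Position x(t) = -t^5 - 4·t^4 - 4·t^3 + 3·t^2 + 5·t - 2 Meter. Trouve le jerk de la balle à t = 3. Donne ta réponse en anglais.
We have jerk j(t) = 30 - 24·t. Substituting t = 3: j(3) = -42.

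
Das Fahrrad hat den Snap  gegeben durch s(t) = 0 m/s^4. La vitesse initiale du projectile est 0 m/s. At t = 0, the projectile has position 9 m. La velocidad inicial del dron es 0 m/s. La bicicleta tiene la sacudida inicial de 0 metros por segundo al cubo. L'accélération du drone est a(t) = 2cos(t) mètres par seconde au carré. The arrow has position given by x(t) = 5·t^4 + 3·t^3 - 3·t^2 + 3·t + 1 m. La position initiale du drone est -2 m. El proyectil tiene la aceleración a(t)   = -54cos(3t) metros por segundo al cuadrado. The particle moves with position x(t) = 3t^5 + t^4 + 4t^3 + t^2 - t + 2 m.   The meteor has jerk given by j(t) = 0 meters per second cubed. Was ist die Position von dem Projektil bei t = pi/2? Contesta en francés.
Nous devons trouver l'intégrale de notre équation de l'accélération a(t) = -54·cos(3·t) 2 fois. L'intégrale de l'accélération, avec v(0) = 0, donne la vitesse: v(t) = -18·sin(3·t). La primitive de la vitesse, avec x(0) = 9, donne la position: x(t) = 6·cos(3·t) + 3. Nous avons la position x(t) = 6·cos(3·t) + 3. En substituant t = pi/2: x(pi/2) = 3.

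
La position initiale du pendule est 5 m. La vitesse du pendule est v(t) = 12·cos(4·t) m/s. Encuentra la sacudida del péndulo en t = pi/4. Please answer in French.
Pour résoudre ceci, nous devons prendre 2 dérivées de notre équation de la vitesse v(t) = 12·cos(4·t). En prenant d/dt de v(t), nous trouvons a(t) = -48·sin(4·t). La dérivée de l'accélération donne le jerk: j(t) = -192·cos(4·t). De l'équation du jerk j(t) = -192·cos(4·t), nous substituons t = pi/4 pour obtenir j = 192.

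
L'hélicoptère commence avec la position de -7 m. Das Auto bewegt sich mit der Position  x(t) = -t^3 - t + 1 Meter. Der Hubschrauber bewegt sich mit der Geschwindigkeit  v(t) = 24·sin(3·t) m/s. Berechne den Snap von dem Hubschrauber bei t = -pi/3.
Um dies zu lösen, müssen wir 3 Ableitungen unserer Gleichung für die Geschwindigkeit v(t) = 24·sin(3·t) nehmen. Durch Ableiten von der Geschwindigkeit erhalten wir die Beschleunigung: a(t) = 72·cos(3·t). Die Ableitung von der Beschleunigung ergibt den Ruck: j(t) = -216·sin(3·t). Durch Ableiten von dem Ruck erhalten wir den Snap: s(t) = -648·cos(3·t). Wir haben den Snap s(t) = -648·cos(3·t). Durch Einsetzen von t = -pi/3: s(-pi/3) = 648.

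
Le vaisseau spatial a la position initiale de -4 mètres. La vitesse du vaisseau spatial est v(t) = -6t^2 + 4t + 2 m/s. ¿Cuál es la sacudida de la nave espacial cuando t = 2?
Debemos derivar nuestra ecuación de la velocidad v(t) = -6·t^2 + 4·t + 2 2 veces. La derivada de la velocidad da la aceleración: a(t) = 4 - 12·t. Derivando la aceleración, obtenemos la sacudida: j(t) = -12. Tenemos la sacudida j(t) = -12. Sustituyendo t = 2: j(2) = -12.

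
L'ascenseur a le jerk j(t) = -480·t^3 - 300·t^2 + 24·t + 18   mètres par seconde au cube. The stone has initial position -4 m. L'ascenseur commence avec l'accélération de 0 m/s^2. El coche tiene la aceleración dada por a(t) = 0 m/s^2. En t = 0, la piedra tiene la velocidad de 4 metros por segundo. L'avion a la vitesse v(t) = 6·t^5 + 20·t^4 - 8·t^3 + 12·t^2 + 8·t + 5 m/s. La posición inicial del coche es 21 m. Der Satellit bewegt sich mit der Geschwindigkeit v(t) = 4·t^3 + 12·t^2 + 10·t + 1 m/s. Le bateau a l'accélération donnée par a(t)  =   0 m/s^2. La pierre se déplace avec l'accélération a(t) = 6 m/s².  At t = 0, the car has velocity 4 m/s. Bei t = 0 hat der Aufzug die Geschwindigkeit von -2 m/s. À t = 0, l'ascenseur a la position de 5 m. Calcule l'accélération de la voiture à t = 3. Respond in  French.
En utilisant a(t) = 0 et en substituant t = 3, nous trouvons a = 0.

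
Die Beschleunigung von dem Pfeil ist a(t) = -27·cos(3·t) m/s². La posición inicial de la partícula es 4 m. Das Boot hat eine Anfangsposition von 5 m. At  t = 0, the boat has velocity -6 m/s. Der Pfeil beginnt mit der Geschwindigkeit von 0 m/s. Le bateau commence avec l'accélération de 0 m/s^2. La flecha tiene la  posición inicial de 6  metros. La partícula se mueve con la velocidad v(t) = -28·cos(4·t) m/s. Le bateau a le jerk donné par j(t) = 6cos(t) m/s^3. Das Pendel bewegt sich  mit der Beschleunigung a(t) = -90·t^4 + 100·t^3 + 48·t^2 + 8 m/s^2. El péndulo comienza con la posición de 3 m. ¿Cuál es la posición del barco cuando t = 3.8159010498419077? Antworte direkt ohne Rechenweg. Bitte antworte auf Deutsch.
Die Position bei t = 3.8159010498419077 ist x = 8.74614336480940.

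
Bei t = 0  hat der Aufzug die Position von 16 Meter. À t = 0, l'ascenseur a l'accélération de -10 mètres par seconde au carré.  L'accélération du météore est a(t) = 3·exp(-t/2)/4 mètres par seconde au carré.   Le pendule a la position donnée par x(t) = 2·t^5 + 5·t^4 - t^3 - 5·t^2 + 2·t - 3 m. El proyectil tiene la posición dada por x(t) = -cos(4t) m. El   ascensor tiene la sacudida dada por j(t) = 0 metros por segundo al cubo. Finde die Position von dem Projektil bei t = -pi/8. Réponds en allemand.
Wir haben die Position x(t) = -cos(4·t). Durch Einsetzen von t = -pi/8: x(-pi/8) = 0.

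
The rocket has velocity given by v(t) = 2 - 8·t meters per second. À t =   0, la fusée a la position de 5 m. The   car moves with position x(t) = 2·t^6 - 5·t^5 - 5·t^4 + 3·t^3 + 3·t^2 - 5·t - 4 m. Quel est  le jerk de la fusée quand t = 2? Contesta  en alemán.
Um dies zu lösen, müssen wir 2 Ableitungen unserer Gleichung für die Geschwindigkeit v(t) = 2 - 8·t nehmen. Mit d/dt von v(t) finden wir a(t) = -8. Mit d/dt von a(t) finden wir j(t) = 0. Mit j(t) = 0 und Einsetzen von t = 2, finden wir j = 0.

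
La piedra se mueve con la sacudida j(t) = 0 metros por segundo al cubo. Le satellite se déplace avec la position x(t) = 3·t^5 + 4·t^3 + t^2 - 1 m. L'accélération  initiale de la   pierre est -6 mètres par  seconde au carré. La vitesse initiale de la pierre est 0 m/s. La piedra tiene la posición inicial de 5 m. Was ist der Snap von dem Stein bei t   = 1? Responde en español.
Para resolver esto, necesitamos tomar 1 derivada de nuestra ecuación de la sacudida j(t) = 0. Derivando la sacudida, obtenemos el snap: s(t) = 0. Tenemos el snap s(t) = 0. Sustituyendo t = 1: s(1) = 0.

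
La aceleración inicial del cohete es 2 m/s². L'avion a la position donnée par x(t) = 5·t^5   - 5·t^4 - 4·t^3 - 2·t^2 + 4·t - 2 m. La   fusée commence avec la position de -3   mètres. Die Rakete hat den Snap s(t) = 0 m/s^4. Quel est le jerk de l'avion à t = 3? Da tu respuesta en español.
Para resolver esto, necesitamos tomar 3 derivadas de nuestra ecuación de la posición x(t) = 5·t^5 - 5·t^4 - 4·t^3 - 2·t^2 + 4·t - 2. La derivada de la posición da la velocidad: v(t) = 25·t^4 - 20·t^3 - 12·t^2 - 4·t + 4. Tomando d/dt de v(t), encontramos a(t) = 100·t^3 - 60·t^2 - 24·t - 4. La derivada de la aceleración da la sacudida: j(t) = 300·t^2 - 120·t - 24. De la ecuación de la sacudida j(t) = 300·t^2 - 120·t - 24, sustituimos t = 3 para obtener j = 2316.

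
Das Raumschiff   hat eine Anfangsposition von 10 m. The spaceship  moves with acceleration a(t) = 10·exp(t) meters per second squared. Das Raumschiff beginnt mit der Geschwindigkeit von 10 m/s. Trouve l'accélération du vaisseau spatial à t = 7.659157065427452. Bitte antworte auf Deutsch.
Mit a(t) = 10·exp(t) und Einsetzen von t = 7.659157065427452, finden wir a = 21199.6967947098.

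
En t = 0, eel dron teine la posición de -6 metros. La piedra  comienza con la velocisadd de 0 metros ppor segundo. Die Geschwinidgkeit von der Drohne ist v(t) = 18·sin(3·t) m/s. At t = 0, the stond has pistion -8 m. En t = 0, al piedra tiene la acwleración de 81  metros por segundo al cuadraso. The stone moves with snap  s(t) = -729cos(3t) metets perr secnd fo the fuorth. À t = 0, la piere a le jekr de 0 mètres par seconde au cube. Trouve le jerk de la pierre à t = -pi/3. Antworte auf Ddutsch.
Ausgehend von dem Snap s(t) = -729·cos(3·t), nehmen wir 1 Integral. Die Stammfunktion von dem Snap, mit j(0) = 0, ergibt den Ruck: j(t) = -243·sin(3·t). Mit j(t) = -243·sin(3·t) und Einsetzen von t = -pi/3, finden wir j = 0.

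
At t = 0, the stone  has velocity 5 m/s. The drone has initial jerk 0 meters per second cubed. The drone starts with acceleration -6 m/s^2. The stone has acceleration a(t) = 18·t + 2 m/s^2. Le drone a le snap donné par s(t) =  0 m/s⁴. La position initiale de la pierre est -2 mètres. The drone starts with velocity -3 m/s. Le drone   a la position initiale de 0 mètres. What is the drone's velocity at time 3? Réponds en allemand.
Um dies zu lösen, müssen wir 3 Integrale unserer Gleichung für den Snap s(t) = 0 finden. Durch Integration von dem Snap und Verwendung der Anfangsbedingung j(0) = 0, erhalten wir j(t) = 0. Das Integral von dem Ruck ist die Beschleunigung. Mit a(0) = -6 erhalten wir a(t) = -6. Das Integral von der Beschleunigung, mit v(0) = -3, ergibt die Geschwindigkeit: v(t) = -6·t - 3. Aus der Gleichung für die Geschwindigkeit v(t) = -6·t - 3, setzen wir t = 3 ein und erhalten v = -21.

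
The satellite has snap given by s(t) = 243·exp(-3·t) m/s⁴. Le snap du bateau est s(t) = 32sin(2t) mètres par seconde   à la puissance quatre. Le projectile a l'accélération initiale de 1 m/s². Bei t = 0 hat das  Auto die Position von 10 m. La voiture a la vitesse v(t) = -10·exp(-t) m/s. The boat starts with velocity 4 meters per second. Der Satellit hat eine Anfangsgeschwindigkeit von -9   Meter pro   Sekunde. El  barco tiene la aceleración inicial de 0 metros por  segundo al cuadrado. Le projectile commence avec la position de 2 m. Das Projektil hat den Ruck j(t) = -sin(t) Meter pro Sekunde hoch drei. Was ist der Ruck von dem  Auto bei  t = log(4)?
Wir müssen unsere Gleichung für die Geschwindigkeit v(t) = -10·exp(-t) 2-mal ableiten. Die Ableitung von der Geschwindigkeit ergibt die Beschleunigung: a(t) = 10·exp(-t). Mit d/dt von a(t) finden wir j(t) = -10·exp(-t). Aus der Gleichung für den Ruck j(t) = -10·exp(-t), setzen wir t = log(4) ein und erhalten j = -5/2.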